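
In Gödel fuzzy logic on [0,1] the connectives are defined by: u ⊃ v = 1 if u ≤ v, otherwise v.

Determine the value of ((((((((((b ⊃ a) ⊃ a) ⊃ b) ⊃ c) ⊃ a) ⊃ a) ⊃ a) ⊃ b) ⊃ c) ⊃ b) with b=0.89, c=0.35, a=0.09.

(b ⊃ a): 0.89 > 0.09, so result = 0.09
((b ⊃ a) ⊃ a): 0.09 ≤ 0.09, so result = 1
(((b ⊃ a) ⊃ a) ⊃ b): 1 > 0.89, so result = 0.89
((((b ⊃ a) ⊃ a) ⊃ b) ⊃ c): 0.89 > 0.35, so result = 0.35
(((((b ⊃ a) ⊃ a) ⊃ b) ⊃ c) ⊃ a): 0.35 > 0.09, so result = 0.09
((((((b ⊃ a) ⊃ a) ⊃ b) ⊃ c) ⊃ a) ⊃ a): 0.09 ≤ 0.09, so result = 1
(((((((b ⊃ a) ⊃ a) ⊃ b) ⊃ c) ⊃ a) ⊃ a) ⊃ a): 1 > 0.09, so result = 0.09
((((((((b ⊃ a) ⊃ a) ⊃ b) ⊃ c) ⊃ a) ⊃ a) ⊃ a) ⊃ b): 0.09 ≤ 0.89, so result = 1
(((((((((b ⊃ a) ⊃ a) ⊃ b) ⊃ c) ⊃ a) ⊃ a) ⊃ a) ⊃ b) ⊃ c): 1 > 0.35, so result = 0.35
((((((((((b ⊃ a) ⊃ a) ⊃ b) ⊃ c) ⊃ a) ⊃ a) ⊃ a) ⊃ b) ⊃ c) ⊃ b): 0.35 ≤ 0.89, so result = 1

1.00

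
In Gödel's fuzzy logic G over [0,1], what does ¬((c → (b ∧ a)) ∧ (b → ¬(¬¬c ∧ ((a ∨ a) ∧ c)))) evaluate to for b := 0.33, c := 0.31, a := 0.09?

(b ∧ a) = min(0.33, 0.09) = 0.09
(c → (b ∧ a)): 0.31 > 0.09, so result = 0.09
¬c: Gödel ¬ of 0.31 = 0 (operand ≠ 0)
¬¬c: Gödel ¬ of 0 = 1 (operand is 0)
(a ∨ a) = max(0.09, 0.09) = 0.09
((a ∨ a) ∧ c) = min(0.09, 0.31) = 0.09
(¬¬c ∧ ((a ∨ a) ∧ c)) = min(1, 0.09) = 0.09
¬(¬¬c ∧ ((a ∨ a) ∧ c)): Gödel ¬ of 0.09 = 0 (operand ≠ 0)
(b → ¬(¬¬c ∧ ((a ∨ a) ∧ c))): 0.33 > 0, so result = 0
((c → (b ∧ a)) ∧ (b → ¬(¬¬c ∧ ((a ∨ a) ∧ c)))) = min(0.09, 0) = 0
¬((c → (b ∧ a)) ∧ (b → ¬(¬¬c ∧ ((a ∨ a) ∧ c)))): Gödel ¬ of 0 = 1 (operand is 0)

1.00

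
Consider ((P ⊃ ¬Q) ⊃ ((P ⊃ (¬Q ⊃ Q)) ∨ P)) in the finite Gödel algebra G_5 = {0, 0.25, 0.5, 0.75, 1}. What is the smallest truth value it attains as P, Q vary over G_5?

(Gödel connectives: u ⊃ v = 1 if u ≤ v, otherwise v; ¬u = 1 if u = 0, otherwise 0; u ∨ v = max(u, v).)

The minimum is attained at P = 0.25, Q = 0:
  ¬Q: Gödel ¬ of 0 = 1 (operand is 0)
  (P ⊃ ¬Q): 0.25 ≤ 1, so result = 1
  ¬Q: Gödel ¬ of 0 = 1 (operand is 0)
  (¬Q ⊃ Q): 1 > 0, so result = 0
  (P ⊃ (¬Q ⊃ Q)): 0.25 > 0, so result = 0
  ((P ⊃ (¬Q ⊃ Q)) ∨ P) = max(0, 0.25) = 0.25
  ((P ⊃ ¬Q) ⊃ ((P ⊃ (¬Q ⊃ Q)) ∨ P)): 1 > 0.25, so result = 0.25
Checking all 25 assignments confirms none give a value below 0.25.

0.25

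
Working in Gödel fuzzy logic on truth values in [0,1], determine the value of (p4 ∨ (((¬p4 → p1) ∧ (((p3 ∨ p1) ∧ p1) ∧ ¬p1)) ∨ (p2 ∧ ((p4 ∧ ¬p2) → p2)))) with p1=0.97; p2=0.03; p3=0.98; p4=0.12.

¬p4: Gödel ¬ of 0.12 = 0 (operand ≠ 0)
(¬p4 → p1): 0 ≤ 0.97, so result = 1
(p3 ∨ p1) = max(0.98, 0.97) = 0.98
((p3 ∨ p1) ∧ p1) = min(0.98, 0.97) = 0.97
¬p1: Gödel ¬ of 0.97 = 0 (operand ≠ 0)
(((p3 ∨ p1) ∧ p1) ∧ ¬p1) = min(0.97, 0) = 0
((¬p4 → p1) ∧ (((p3 ∨ p1) ∧ p1) ∧ ¬p1)) = min(1, 0) = 0
¬p2: Gödel ¬ of 0.03 = 0 (operand ≠ 0)
(p4 ∧ ¬p2) = min(0.12, 0) = 0
((p4 ∧ ¬p2) → p2): 0 ≤ 0.03, so result = 1
(p2 ∧ ((p4 ∧ ¬p2) → p2)) = min(0.03, 1) = 0.03
(((¬p4 → p1) ∧ (((p3 ∨ p1) ∧ p1) ∧ ¬p1)) ∨ (p2 ∧ ((p4 ∧ ¬p2) → p2))) = max(0, 0.03) = 0.03
(p4 ∨ (((¬p4 → p1) ∧ (((p3 ∨ p1) ∧ p1) ∧ ¬p1)) ∨ (p2 ∧ ((p4 ∧ ¬p2) → p2)))) = max(0.12, 0.03) = 0.12

0.12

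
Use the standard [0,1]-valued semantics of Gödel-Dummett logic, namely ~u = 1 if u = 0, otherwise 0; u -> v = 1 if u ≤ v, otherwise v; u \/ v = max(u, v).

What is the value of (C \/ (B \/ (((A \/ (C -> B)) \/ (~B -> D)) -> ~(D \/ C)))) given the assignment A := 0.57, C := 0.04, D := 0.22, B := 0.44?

(C -> B): 0.04 ≤ 0.44, so result = 1
(A \/ (C -> B)) = max(0.57, 1) = 1
~B: Gödel ¬ of 0.44 = 0 (operand ≠ 0)
(~B -> D): 0 ≤ 0.22, so result = 1
((A \/ (C -> B)) \/ (~B -> D)) = max(1, 1) = 1
(D \/ C) = max(0.22, 0.04) = 0.22
~(D \/ C): Gödel ¬ of 0.22 = 0 (operand ≠ 0)
(((A \/ (C -> B)) \/ (~B -> D)) -> ~(D \/ C)): 1 > 0, so result = 0
(B \/ (((A \/ (C -> B)) \/ (~B -> D)) -> ~(D \/ C))) = max(0.44, 0) = 0.44
(C \/ (B \/ (((A \/ (C -> B)) \/ (~B -> D)) -> ~(D \/ C)))) = max(0.04, 0.44) = 0.44

0.44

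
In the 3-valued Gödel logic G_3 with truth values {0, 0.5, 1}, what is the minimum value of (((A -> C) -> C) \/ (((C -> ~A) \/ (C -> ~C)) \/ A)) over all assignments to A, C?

The minimum is attained at A = 0.5, C = 0.5:
  (A -> C): 0.5 ≤ 0.5, so result = 1
  ((A -> C) -> C): 1 > 0.5, so result = 0.5
  ~A: Gödel ¬ of 0.5 = 0 (operand ≠ 0)
  (C -> ~A): 0.5 > 0, so result = 0
  ~C: Gödel ¬ of 0.5 = 0 (operand ≠ 0)
  (C -> ~C): 0.5 > 0, so result = 0
  ((C -> ~A) \/ (C -> ~C)) = max(0, 0) = 0
  (((C -> ~A) \/ (C -> ~C)) \/ A) = max(0, 0.5) = 0.5
  (((A -> C) -> C) \/ (((C -> ~A) \/ (C -> ~C)) \/ A)) = max(0.5, 0.5) = 0.5
Checking all 9 assignments confirms none give a value below 0.50.

0.50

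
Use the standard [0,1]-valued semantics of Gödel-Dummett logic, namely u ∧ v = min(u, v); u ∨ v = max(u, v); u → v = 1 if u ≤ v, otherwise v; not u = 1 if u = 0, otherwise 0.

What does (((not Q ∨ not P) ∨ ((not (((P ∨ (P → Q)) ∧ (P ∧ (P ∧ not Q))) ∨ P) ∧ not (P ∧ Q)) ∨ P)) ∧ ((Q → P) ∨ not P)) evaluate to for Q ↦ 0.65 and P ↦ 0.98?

not Q: Gödel ¬ of 0.65 = 0 (operand ≠ 0)
not P: Gödel ¬ of 0.98 = 0 (operand ≠ 0)
(not Q ∨ not P) = max(0, 0) = 0
(P → Q): 0.98 > 0.65, so result = 0.65
(P ∨ (P → Q)) = max(0.98, 0.65) = 0.98
not Q: Gödel ¬ of 0.65 = 0 (operand ≠ 0)
(P ∧ not Q) = min(0.98, 0) = 0
(P ∧ (P ∧ not Q)) = min(0.98, 0) = 0
((P ∨ (P → Q)) ∧ (P ∧ (P ∧ not Q))) = min(0.98, 0) = 0
(((P ∨ (P → Q)) ∧ (P ∧ (P ∧ not Q))) ∨ P) = max(0, 0.98) = 0.98
not (((P ∨ (P → Q)) ∧ (P ∧ (P ∧ not Q))) ∨ P): Gödel ¬ of 0.98 = 0 (operand ≠ 0)
(P ∧ Q) = min(0.98, 0.65) = 0.65
not (P ∧ Q): Gödel ¬ of 0.65 = 0 (operand ≠ 0)
(not (((P ∨ (P → Q)) ∧ (P ∧ (P ∧ not Q))) ∨ P) ∧ not (P ∧ Q)) = min(0, 0) = 0
((not (((P ∨ (P → Q)) ∧ (P ∧ (P ∧ not Q))) ∨ P) ∧ not (P ∧ Q)) ∨ P) = max(0, 0.98) = 0.98
((not Q ∨ not P) ∨ ((not (((P ∨ (P → Q)) ∧ (P ∧ (P ∧ not Q))) ∨ P) ∧ not (P ∧ Q)) ∨ P)) = max(0, 0.98) = 0.98
(Q → P): 0.65 ≤ 0.98, so result = 1
not P: Gödel ¬ of 0.98 = 0 (operand ≠ 0)
((Q → P) ∨ not P) = max(1, 0) = 1
(((not Q ∨ not P) ∨ ((not (((P ∨ (P → Q)) ∧ (P ∧ (P ∧ not Q))) ∨ P) ∧ not (P ∧ Q)) ∨ P)) ∧ ((Q → P) ∨ not P)) = min(0.98, 1) = 0.98

0.98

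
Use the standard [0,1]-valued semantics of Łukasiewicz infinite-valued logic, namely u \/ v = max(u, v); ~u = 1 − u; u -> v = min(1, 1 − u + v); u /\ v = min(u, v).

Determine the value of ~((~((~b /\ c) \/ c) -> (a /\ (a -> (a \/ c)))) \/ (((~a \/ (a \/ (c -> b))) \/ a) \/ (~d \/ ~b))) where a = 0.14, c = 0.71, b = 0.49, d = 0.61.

0.14

~b: Łukasiewicz ¬ gives 1 − 0.49 = 0.51
(~b /\ c) = min(0.51, 0.71) = 0.51
((~b /\ c) \/ c) = max(0.51, 0.71) = 0.71
~((~b /\ c) \/ c): Łukasiewicz ¬ gives 1 − 0.71 = 0.29
(a \/ c) = max(0.14, 0.71) = 0.71
(a -> (a \/ c)): min(1, 1 − 0.14 + 0.71) = 1
(a /\ (a -> (a \/ c))) = min(0.14, 1) = 0.14
(~((~b /\ c) \/ c) -> (a /\ (a -> (a \/ c)))): min(1, 1 − 0.29 + 0.14) = 0.85
~a: Łukasiewicz ¬ gives 1 − 0.14 = 0.86
(c -> b): min(1, 1 − 0.71 + 0.49) = 0.78
(a \/ (c -> b)) = max(0.14, 0.78) = 0.78
(~a \/ (a \/ (c -> b))) = max(0.86, 0.78) = 0.86
((~a \/ (a \/ (c -> b))) \/ a) = max(0.86, 0.14) = 0.86
~d: Łukasiewicz ¬ gives 1 − 0.61 = 0.39
~b: Łukasiewicz ¬ gives 1 − 0.49 = 0.51
(~d \/ ~b) = max(0.39, 0.51) = 0.51
(((~a \/ (a \/ (c -> b))) \/ a) \/ (~d \/ ~b)) = max(0.86, 0.51) = 0.86
((~((~b /\ c) \/ c) -> (a /\ (a -> (a \/ c)))) \/ (((~a \/ (a \/ (c -> b))) \/ a) \/ (~d \/ ~b))) = max(0.85, 0.86) = 0.86
~((~((~b /\ c) \/ c) -> (a /\ (a -> (a \/ c)))) \/ (((~a \/ (a \/ (c -> b))) \/ a) \/ (~d \/ ~b))): Łukasiewicz ¬ gives 1 − 0.86 = 0.14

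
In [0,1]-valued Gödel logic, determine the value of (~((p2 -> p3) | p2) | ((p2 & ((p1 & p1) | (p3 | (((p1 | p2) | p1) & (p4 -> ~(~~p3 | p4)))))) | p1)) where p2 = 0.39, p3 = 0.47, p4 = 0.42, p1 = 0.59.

(p2 -> p3): 0.39 ≤ 0.47, so result = 1
((p2 -> p3) | p2) = max(1, 0.39) = 1
~((p2 -> p3) | p2): Gödel ¬ of 1 = 0 (operand ≠ 0)
(p1 & p1) = min(0.59, 0.59) = 0.59
(p1 | p2) = max(0.59, 0.39) = 0.59
((p1 | p2) | p1) = max(0.59, 0.59) = 0.59
~p3: Gödel ¬ of 0.47 = 0 (operand ≠ 0)
~~p3: Gödel ¬ of 0 = 1 (operand is 0)
(~~p3 | p4) = max(1, 0.42) = 1
~(~~p3 | p4): Gödel ¬ of 1 = 0 (operand ≠ 0)
(p4 -> ~(~~p3 | p4)): 0.42 > 0, so result = 0
(((p1 | p2) | p1) & (p4 -> ~(~~p3 | p4))) = min(0.59, 0) = 0
(p3 | (((p1 | p2) | p1) & (p4 -> ~(~~p3 | p4)))) = max(0.47, 0) = 0.47
((p1 & p1) | (p3 | (((p1 | p2) | p1) & (p4 -> ~(~~p3 | p4))))) = max(0.59, 0.47) = 0.59
(p2 & ((p1 & p1) | (p3 | (((p1 | p2) | p1) & (p4 -> ~(~~p3 | p4)))))) = min(0.39, 0.59) = 0.39
((p2 & ((p1 & p1) | (p3 | (((p1 | p2) | p1) & (p4 -> ~(~~p3 | p4)))))) | p1) = max(0.39, 0.59) = 0.59
(~((p2 -> p3) | p2) | ((p2 & ((p1 & p1) | (p3 | (((p1 | p2) | p1) & (p4 -> ~(~~p3 | p4)))))) | p1)) = max(0, 0.59) = 0.59

0.59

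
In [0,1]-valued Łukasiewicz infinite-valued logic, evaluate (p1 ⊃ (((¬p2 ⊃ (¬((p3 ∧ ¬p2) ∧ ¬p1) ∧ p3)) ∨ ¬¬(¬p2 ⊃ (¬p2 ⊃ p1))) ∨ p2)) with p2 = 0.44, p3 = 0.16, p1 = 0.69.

¬p2: Łukasiewicz ¬ gives 1 − 0.44 = 0.56
¬p2: Łukasiewicz ¬ gives 1 − 0.44 = 0.56
(p3 ∧ ¬p2) = min(0.16, 0.56) = 0.16
¬p1: Łukasiewicz ¬ gives 1 − 0.69 = 0.31
((p3 ∧ ¬p2) ∧ ¬p1) = min(0.16, 0.31) = 0.16
¬((p3 ∧ ¬p2) ∧ ¬p1): Łukasiewicz ¬ gives 1 − 0.16 = 0.84
(¬((p3 ∧ ¬p2) ∧ ¬p1) ∧ p3) = min(0.84, 0.16) = 0.16
(¬p2 ⊃ (¬((p3 ∧ ¬p2) ∧ ¬p1) ∧ p3)): min(1, 1 − 0.56 + 0.16) = 0.6
¬p2: Łukasiewicz ¬ gives 1 − 0.44 = 0.56
¬p2: Łukasiewicz ¬ gives 1 − 0.44 = 0.56
(¬p2 ⊃ p1): min(1, 1 − 0.56 + 0.69) = 1
(¬p2 ⊃ (¬p2 ⊃ p1)): min(1, 1 − 0.56 + 1) = 1
¬(¬p2 ⊃ (¬p2 ⊃ p1)): Łukasiewicz ¬ gives 1 − 1 = 0
¬¬(¬p2 ⊃ (¬p2 ⊃ p1)): Łukasiewicz ¬ gives 1 − 0 = 1
((¬p2 ⊃ (¬((p3 ∧ ¬p2) ∧ ¬p1) ∧ p3)) ∨ ¬¬(¬p2 ⊃ (¬p2 ⊃ p1))) = max(0.6, 1) = 1
(((¬p2 ⊃ (¬((p3 ∧ ¬p2) ∧ ¬p1) ∧ p3)) ∨ ¬¬(¬p2 ⊃ (¬p2 ⊃ p1))) ∨ p2) = max(1, 0.44) = 1
(p1 ⊃ (((¬p2 ⊃ (¬((p3 ∧ ¬p2) ∧ ¬p1) ∧ p3)) ∨ ¬¬(¬p2 ⊃ (¬p2 ⊃ p1))) ∨ p2)): min(1, 1 − 0.69 + 1) = 1

1.00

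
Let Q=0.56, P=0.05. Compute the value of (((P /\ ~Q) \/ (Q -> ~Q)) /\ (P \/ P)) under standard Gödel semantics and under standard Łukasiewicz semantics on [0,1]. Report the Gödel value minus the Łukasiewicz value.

Gödel evaluation:
  ~Q: Gödel ¬ of 0.56 = 0 (operand ≠ 0)
  (P /\ ~Q) = min(0.05, 0) = 0
  ~Q: Gödel ¬ of 0.56 = 0 (operand ≠ 0)
  (Q -> ~Q): 0.56 > 0, so result = 0
  ((P /\ ~Q) \/ (Q -> ~Q)) = max(0, 0) = 0
  (P \/ P) = max(0.05, 0.05) = 0.05
  (((P /\ ~Q) \/ (Q -> ~Q)) /\ (P \/ P)) = min(0, 0.05) = 0
  Gödel value = 0
Łukasiewicz evaluation:
  ~Q: Łukasiewicz ¬ gives 1 − 0.56 = 0.44
  (P /\ ~Q) = min(0.05, 0.44) = 0.05
  ~Q: Łukasiewicz ¬ gives 1 − 0.56 = 0.44
  (Q -> ~Q): min(1, 1 − 0.56 + 0.44) = 0.88
  ((P /\ ~Q) \/ (Q -> ~Q)) = max(0.05, 0.88) = 0.88
  (P \/ P) = max(0.05, 0.05) = 0.05
  (((P /\ ~Q) \/ (Q -> ~Q)) /\ (P \/ P)) = min(0.88, 0.05) = 0.05
  Łukasiewicz value = 0.05
Difference: 0 − 0.05 = -0.05

-0.05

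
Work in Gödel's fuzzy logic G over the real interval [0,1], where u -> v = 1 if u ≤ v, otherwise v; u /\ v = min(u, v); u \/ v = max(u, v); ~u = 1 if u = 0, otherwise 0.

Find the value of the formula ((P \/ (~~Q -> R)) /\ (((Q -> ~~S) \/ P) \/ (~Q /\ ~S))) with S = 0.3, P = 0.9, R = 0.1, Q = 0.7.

~Q: Gödel ¬ of 0.7 = 0 (operand ≠ 0)
~~Q: Gödel ¬ of 0 = 1 (operand is 0)
(~~Q -> R): 1 > 0.1, so result = 0.1
(P \/ (~~Q -> R)) = max(0.9, 0.1) = 0.9
~S: Gödel ¬ of 0.3 = 0 (operand ≠ 0)
~~S: Gödel ¬ of 0 = 1 (operand is 0)
(Q -> ~~S): 0.7 ≤ 1, so result = 1
((Q -> ~~S) \/ P) = max(1, 0.9) = 1
~Q: Gödel ¬ of 0.7 = 0 (operand ≠ 0)
~S: Gödel ¬ of 0.3 = 0 (operand ≠ 0)
(~Q /\ ~S) = min(0, 0) = 0
(((Q -> ~~S) \/ P) \/ (~Q /\ ~S)) = max(1, 0) = 1
((P \/ (~~Q -> R)) /\ (((Q -> ~~S) \/ P) \/ (~Q /\ ~S))) = min(0.9, 1) = 0.9

0.90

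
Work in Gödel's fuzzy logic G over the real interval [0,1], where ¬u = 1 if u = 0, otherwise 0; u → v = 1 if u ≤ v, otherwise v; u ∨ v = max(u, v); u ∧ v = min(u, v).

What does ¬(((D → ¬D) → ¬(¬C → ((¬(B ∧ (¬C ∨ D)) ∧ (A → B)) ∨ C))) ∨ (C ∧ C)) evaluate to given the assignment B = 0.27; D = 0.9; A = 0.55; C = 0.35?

¬D: Gödel ¬ of 0.9 = 0 (operand ≠ 0)
(D → ¬D): 0.9 > 0, so result = 0
¬C: Gödel ¬ of 0.35 = 0 (operand ≠ 0)
¬C: Gödel ¬ of 0.35 = 0 (operand ≠ 0)
(¬C ∨ D) = max(0, 0.9) = 0.9
(B ∧ (¬C ∨ D)) = min(0.27, 0.9) = 0.27
¬(B ∧ (¬C ∨ D)): Gödel ¬ of 0.27 = 0 (operand ≠ 0)
(A → B): 0.55 > 0.27, so result = 0.27
(¬(B ∧ (¬C ∨ D)) ∧ (A → B)) = min(0, 0.27) = 0
((¬(B ∧ (¬C ∨ D)) ∧ (A → B)) ∨ C) = max(0, 0.35) = 0.35
(¬C → ((¬(B ∧ (¬C ∨ D)) ∧ (A → B)) ∨ C)): 0 ≤ 0.35, so result = 1
¬(¬C → ((¬(B ∧ (¬C ∨ D)) ∧ (A → B)) ∨ C)): Gödel ¬ of 1 = 0 (operand ≠ 0)
((D → ¬D) → ¬(¬C → ((¬(B ∧ (¬C ∨ D)) ∧ (A → B)) ∨ C))): 0 ≤ 0, so result = 1
(C ∧ C) = min(0.35, 0.35) = 0.35
(((D → ¬D) → ¬(¬C → ((¬(B ∧ (¬C ∨ D)) ∧ (A → B)) ∨ C))) ∨ (C ∧ C)) = max(1, 0.35) = 1
¬(((D → ¬D) → ¬(¬C → ((¬(B ∧ (¬C ∨ D)) ∧ (A → B)) ∨ C))) ∨ (C ∧ C)): Gödel ¬ of 1 = 0 (operand ≠ 0)

0.00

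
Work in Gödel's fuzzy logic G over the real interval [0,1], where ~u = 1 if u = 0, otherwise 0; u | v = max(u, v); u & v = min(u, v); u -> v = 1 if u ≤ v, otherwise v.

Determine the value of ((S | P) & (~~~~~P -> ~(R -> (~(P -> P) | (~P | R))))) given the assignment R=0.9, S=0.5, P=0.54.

(S | P) = max(0.5, 0.54) = 0.54
~P: Gödel ¬ of 0.54 = 0 (operand ≠ 0)
~~P: Gödel ¬ of 0 = 1 (operand is 0)
~~~P: Gödel ¬ of 1 = 0 (operand ≠ 0)
~~~~P: Gödel ¬ of 0 = 1 (operand is 0)
~~~~~P: Gödel ¬ of 1 = 0 (operand ≠ 0)
(P -> P): 0.54 ≤ 0.54, so result = 1
~(P -> P): Gödel ¬ of 1 = 0 (operand ≠ 0)
~P: Gödel ¬ of 0.54 = 0 (operand ≠ 0)
(~P | R) = max(0, 0.9) = 0.9
(~(P -> P) | (~P | R)) = max(0, 0.9) = 0.9
(R -> (~(P -> P) | (~P | R))): 0.9 ≤ 0.9, so result = 1
~(R -> (~(P -> P) | (~P | R))): Gödel ¬ of 1 = 0 (operand ≠ 0)
(~~~~~P -> ~(R -> (~(P -> P) | (~P | R)))): 0 ≤ 0, so result = 1
((S | P) & (~~~~~P -> ~(R -> (~(P -> P) | (~P | R))))) = min(0.54, 1) = 0.54

0.54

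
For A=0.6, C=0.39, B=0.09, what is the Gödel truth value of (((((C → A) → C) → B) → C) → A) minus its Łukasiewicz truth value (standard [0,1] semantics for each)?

Gödel evaluation:
  (C → A): 0.39 ≤ 0.6, so result = 1
  ((C → A) → C): 1 > 0.39, so result = 0.39
  (((C → A) → C) → B): 0.39 > 0.09, so result = 0.09
  ((((C → A) → C) → B) → C): 0.09 ≤ 0.39, so result = 1
  (((((C → A) → C) → B) → C) → A): 1 > 0.6, so result = 0.6
  Gödel value = 0.6
Łukasiewicz evaluation:
  (C → A): min(1, 1 − 0.39 + 0.6) = 1
  ((C → A) → C): min(1, 1 − 1 + 0.39) = 0.39
  (((C → A) → C) → B): min(1, 1 − 0.39 + 0.09) = 0.7
  ((((C → A) → C) → B) → C): min(1, 1 − 0.7 + 0.39) = 0.69
  (((((C → A) → C) → B) → C) → A): min(1, 1 − 0.69 + 0.6) = 0.91
  Łukasiewicz value = 0.91
Difference: 0.6 − 0.91 = -0.31

-0.31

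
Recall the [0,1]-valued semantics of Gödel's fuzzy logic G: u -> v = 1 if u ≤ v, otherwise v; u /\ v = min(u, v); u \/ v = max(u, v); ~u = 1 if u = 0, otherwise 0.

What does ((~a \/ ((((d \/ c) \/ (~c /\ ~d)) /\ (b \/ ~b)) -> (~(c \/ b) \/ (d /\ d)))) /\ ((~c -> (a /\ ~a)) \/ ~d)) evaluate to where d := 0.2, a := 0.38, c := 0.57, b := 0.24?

~a: Gödel ¬ of 0.38 = 0 (operand ≠ 0)
(d \/ c) = max(0.2, 0.57) = 0.57
~c: Gödel ¬ of 0.57 = 0 (operand ≠ 0)
~d: Gödel ¬ of 0.2 = 0 (operand ≠ 0)
(~c /\ ~d) = min(0, 0) = 0
((d \/ c) \/ (~c /\ ~d)) = max(0.57, 0) = 0.57
~b: Gödel ¬ of 0.24 = 0 (operand ≠ 0)
(b \/ ~b) = max(0.24, 0) = 0.24
(((d \/ c) \/ (~c /\ ~d)) /\ (b \/ ~b)) = min(0.57, 0.24) = 0.24
(c \/ b) = max(0.57, 0.24) = 0.57
~(c \/ b): Gödel ¬ of 0.57 = 0 (operand ≠ 0)
(d /\ d) = min(0.2, 0.2) = 0.2
(~(c \/ b) \/ (d /\ d)) = max(0, 0.2) = 0.2
((((d \/ c) \/ (~c /\ ~d)) /\ (b \/ ~b)) -> (~(c \/ b) \/ (d /\ d))): 0.24 > 0.2, so result = 0.2
(~a \/ ((((d \/ c) \/ (~c /\ ~d)) /\ (b \/ ~b)) -> (~(c \/ b) \/ (d /\ d)))) = max(0, 0.2) = 0.2
~c: Gödel ¬ of 0.57 = 0 (operand ≠ 0)
~a: Gödel ¬ of 0.38 = 0 (operand ≠ 0)
(a /\ ~a) = min(0.38, 0) = 0
(~c -> (a /\ ~a)): 0 ≤ 0, so result = 1
~d: Gödel ¬ of 0.2 = 0 (operand ≠ 0)
((~c -> (a /\ ~a)) \/ ~d) = max(1, 0) = 1
((~a \/ ((((d \/ c) \/ (~c /\ ~d)) /\ (b \/ ~b)) -> (~(c \/ b) \/ (d /\ d)))) /\ ((~c -> (a /\ ~a)) \/ ~d)) = min(0.2, 1) = 0.2

0.20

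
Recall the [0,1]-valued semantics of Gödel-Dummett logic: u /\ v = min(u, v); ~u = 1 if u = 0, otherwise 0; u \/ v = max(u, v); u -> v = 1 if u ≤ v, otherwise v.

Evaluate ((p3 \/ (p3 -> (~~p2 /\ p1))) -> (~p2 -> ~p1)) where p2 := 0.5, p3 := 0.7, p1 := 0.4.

~p2: Gödel ¬ of 0.5 = 0 (operand ≠ 0)
~~p2: Gödel ¬ of 0 = 1 (operand is 0)
(~~p2 /\ p1) = min(1, 0.4) = 0.4
(p3 -> (~~p2 /\ p1)): 0.7 > 0.4, so result = 0.4
(p3 \/ (p3 -> (~~p2 /\ p1))) = max(0.7, 0.4) = 0.7
~p2: Gödel ¬ of 0.5 = 0 (operand ≠ 0)
~p1: Gödel ¬ of 0.4 = 0 (operand ≠ 0)
(~p2 -> ~p1): 0 ≤ 0, so result = 1
((p3 \/ (p3 -> (~~p2 /\ p1))) -> (~p2 -> ~p1)): 0.7 ≤ 1, so result = 1

1.00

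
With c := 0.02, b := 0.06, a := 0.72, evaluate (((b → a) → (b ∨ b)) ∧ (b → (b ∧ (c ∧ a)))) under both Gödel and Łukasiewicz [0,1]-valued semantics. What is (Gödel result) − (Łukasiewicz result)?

-0.04

Gödel evaluation:
  (b → a): 0.06 ≤ 0.72, so result = 1
  (b ∨ b) = max(0.06, 0.06) = 0.06
  ((b → a) → (b ∨ b)): 1 > 0.06, so result = 0.06
  (c ∧ a) = min(0.02, 0.72) = 0.02
  (b ∧ (c ∧ a)) = min(0.06, 0.02) = 0.02
  (b → (b ∧ (c ∧ a))): 0.06 > 0.02, so result = 0.02
  (((b → a) → (b ∨ b)) ∧ (b → (b ∧ (c ∧ a)))) = min(0.06, 0.02) = 0.02
  Gödel value = 0.02
Łukasiewicz evaluation:
  (b → a): min(1, 1 − 0.06 + 0.72) = 1
  (b ∨ b) = max(0.06, 0.06) = 0.06
  ((b → a) → (b ∨ b)): min(1, 1 − 1 + 0.06) = 0.06
  (c ∧ a) = min(0.02, 0.72) = 0.02
  (b ∧ (c ∧ a)) = min(0.06, 0.02) = 0.02
  (b → (b ∧ (c ∧ a))): min(1, 1 − 0.06 + 0.02) = 0.96
  (((b → a) → (b ∨ b)) ∧ (b → (b ∧ (c ∧ a)))) = min(0.06, 0.96) = 0.06
  Łukasiewicz value = 0.06
Difference: 0.02 − 0.06 = -0.04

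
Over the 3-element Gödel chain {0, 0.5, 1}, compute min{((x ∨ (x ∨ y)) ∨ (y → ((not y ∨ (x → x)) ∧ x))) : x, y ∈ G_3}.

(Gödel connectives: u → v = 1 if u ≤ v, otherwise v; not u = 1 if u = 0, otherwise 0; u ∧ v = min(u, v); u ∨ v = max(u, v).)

0.50

The minimum is attained at x = 0, y = 0.5:
  (x ∨ y) = max(0, 0.5) = 0.5
  (x ∨ (x ∨ y)) = max(0, 0.5) = 0.5
  not y: Gödel ¬ of 0.5 = 0 (operand ≠ 0)
  (x → x): 0 ≤ 0, so result = 1
  (not y ∨ (x → x)) = max(0, 1) = 1
  ((not y ∨ (x → x)) ∧ x) = min(1, 0) = 0
  (y → ((not y ∨ (x → x)) ∧ x)): 0.5 > 0, so result = 0
  ((x ∨ (x ∨ y)) ∨ (y → ((not y ∨ (x → x)) ∧ x))) = max(0.5, 0) = 0.5
Checking all 9 assignments confirms none give a value below 0.50.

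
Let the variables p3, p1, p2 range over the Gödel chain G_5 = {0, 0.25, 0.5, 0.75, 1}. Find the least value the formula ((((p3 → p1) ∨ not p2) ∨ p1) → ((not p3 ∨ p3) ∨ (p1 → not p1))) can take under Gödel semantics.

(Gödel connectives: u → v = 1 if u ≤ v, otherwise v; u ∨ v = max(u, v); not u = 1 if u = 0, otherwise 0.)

The minimum is attained at p3 = 0.25, p1 = 0.25, p2 = 0:
  (p3 → p1): 0.25 ≤ 0.25, so result = 1
  not p2: Gödel ¬ of 0 = 1 (operand is 0)
  ((p3 → p1) ∨ not p2) = max(1, 1) = 1
  (((p3 → p1) ∨ not p2) ∨ p1) = max(1, 0.25) = 1
  not p3: Gödel ¬ of 0.25 = 0 (operand ≠ 0)
  (not p3 ∨ p3) = max(0, 0.25) = 0.25
  not p1: Gödel ¬ of 0.25 = 0 (operand ≠ 0)
  (p1 → not p1): 0.25 > 0, so result = 0
  ((not p3 ∨ p3) ∨ (p1 → not p1)) = max(0.25, 0) = 0.25
  ((((p3 → p1) ∨ not p2) ∨ p1) → ((not p3 ∨ p3) ∨ (p1 → not p1))): 1 > 0.25, so result = 0.25
Checking all 125 assignments confirms none give a value below 0.25.

0.25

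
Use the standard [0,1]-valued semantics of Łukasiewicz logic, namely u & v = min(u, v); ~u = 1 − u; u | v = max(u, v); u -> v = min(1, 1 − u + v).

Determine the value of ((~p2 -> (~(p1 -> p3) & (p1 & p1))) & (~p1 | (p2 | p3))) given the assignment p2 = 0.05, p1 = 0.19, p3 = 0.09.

0.15

~p2: Łukasiewicz ¬ gives 1 − 0.05 = 0.95
(p1 -> p3): min(1, 1 − 0.19 + 0.09) = 0.9
~(p1 -> p3): Łukasiewicz ¬ gives 1 − 0.9 = 0.1
(p1 & p1) = min(0.19, 0.19) = 0.19
(~(p1 -> p3) & (p1 & p1)) = min(0.1, 0.19) = 0.1
(~p2 -> (~(p1 -> p3) & (p1 & p1))): min(1, 1 − 0.95 + 0.1) = 0.15
~p1: Łukasiewicz ¬ gives 1 − 0.19 = 0.81
(p2 | p3) = max(0.05, 0.09) = 0.09
(~p1 | (p2 | p3)) = max(0.81, 0.09) = 0.81
((~p2 -> (~(p1 -> p3) & (p1 & p1))) & (~p1 | (p2 | p3))) = min(0.15, 0.81) = 0.15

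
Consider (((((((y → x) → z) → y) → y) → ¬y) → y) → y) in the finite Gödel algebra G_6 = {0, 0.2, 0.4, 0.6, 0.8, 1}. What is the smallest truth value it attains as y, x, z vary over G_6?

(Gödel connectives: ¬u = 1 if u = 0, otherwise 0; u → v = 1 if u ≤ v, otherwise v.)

The minimum is attained at y = 0.2, x = 0, z = 0:
  (y → x): 0.2 > 0, so result = 0
  ((y → x) → z): 0 ≤ 0, so result = 1
  (((y → x) → z) → y): 1 > 0.2, so result = 0.2
  ((((y → x) → z) → y) → y): 0.2 ≤ 0.2, so result = 1
  ¬y: Gödel ¬ of 0.2 = 0 (operand ≠ 0)
  (((((y → x) → z) → y) → y) → ¬y): 1 > 0, so result = 0
  ((((((y → x) → z) → y) → y) → ¬y) → y): 0 ≤ 0.2, so result = 1
  (((((((y → x) → z) → y) → y) → ¬y) → y) → y): 1 > 0.2, so result = 0.2
Checking all 216 assignments confirms none give a value below 0.20.

0.20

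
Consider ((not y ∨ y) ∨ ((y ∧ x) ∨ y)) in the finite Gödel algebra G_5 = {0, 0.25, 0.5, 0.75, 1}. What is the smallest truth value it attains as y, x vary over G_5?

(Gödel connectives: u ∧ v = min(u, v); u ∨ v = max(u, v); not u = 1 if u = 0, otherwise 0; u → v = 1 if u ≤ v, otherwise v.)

The minimum is attained at y = 0.25, x = 0:
  not y: Gödel ¬ of 0.25 = 0 (operand ≠ 0)
  (not y ∨ y) = max(0, 0.25) = 0.25
  (y ∧ x) = min(0.25, 0) = 0
  ((y ∧ x) ∨ y) = max(0, 0.25) = 0.25
  ((not y ∨ y) ∨ ((y ∧ x) ∨ y)) = max(0.25, 0.25) = 0.25
Checking all 25 assignments confirms none give a value below 0.25.

0.25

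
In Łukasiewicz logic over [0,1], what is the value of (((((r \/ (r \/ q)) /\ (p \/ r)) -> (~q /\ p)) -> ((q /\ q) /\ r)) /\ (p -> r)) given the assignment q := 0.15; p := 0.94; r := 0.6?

(r \/ q) = max(0.6, 0.15) = 0.6
(r \/ (r \/ q)) = max(0.6, 0.6) = 0.6
(p \/ r) = max(0.94, 0.6) = 0.94
((r \/ (r \/ q)) /\ (p \/ r)) = min(0.6, 0.94) = 0.6
~q: Łukasiewicz ¬ gives 1 − 0.15 = 0.85
(~q /\ p) = min(0.85, 0.94) = 0.85
(((r \/ (r \/ q)) /\ (p \/ r)) -> (~q /\ p)): min(1, 1 − 0.6 + 0.85) = 1
(q /\ q) = min(0.15, 0.15) = 0.15
((q /\ q) /\ r) = min(0.15, 0.6) = 0.15
((((r \/ (r \/ q)) /\ (p \/ r)) -> (~q /\ p)) -> ((q /\ q) /\ r)): min(1, 1 − 1 + 0.15) = 0.15
(p -> r): min(1, 1 − 0.94 + 0.6) = 0.66
(((((r \/ (r \/ q)) /\ (p \/ r)) -> (~q /\ p)) -> ((q /\ q) /\ r)) /\ (p -> r)) = min(0.15, 0.66) = 0.15

0.15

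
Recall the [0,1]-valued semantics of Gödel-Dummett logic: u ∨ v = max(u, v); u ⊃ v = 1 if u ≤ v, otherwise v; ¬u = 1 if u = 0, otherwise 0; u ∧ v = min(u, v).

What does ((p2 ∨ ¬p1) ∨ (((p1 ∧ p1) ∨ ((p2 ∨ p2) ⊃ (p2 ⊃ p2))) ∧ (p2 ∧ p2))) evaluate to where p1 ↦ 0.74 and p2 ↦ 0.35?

¬p1: Gödel ¬ of 0.74 = 0 (operand ≠ 0)
(p2 ∨ ¬p1) = max(0.35, 0) = 0.35
(p1 ∧ p1) = min(0.74, 0.74) = 0.74
(p2 ∨ p2) = max(0.35, 0.35) = 0.35
(p2 ⊃ p2): 0.35 ≤ 0.35, so result = 1
((p2 ∨ p2) ⊃ (p2 ⊃ p2)): 0.35 ≤ 1, so result = 1
((p1 ∧ p1) ∨ ((p2 ∨ p2) ⊃ (p2 ⊃ p2))) = max(0.74, 1) = 1
(p2 ∧ p2) = min(0.35, 0.35) = 0.35
(((p1 ∧ p1) ∨ ((p2 ∨ p2) ⊃ (p2 ⊃ p2))) ∧ (p2 ∧ p2)) = min(1, 0.35) = 0.35
((p2 ∨ ¬p1) ∨ (((p1 ∧ p1) ∨ ((p2 ∨ p2) ⊃ (p2 ⊃ p2))) ∧ (p2 ∧ p2))) = max(0.35, 0.35) = 0.35

0.35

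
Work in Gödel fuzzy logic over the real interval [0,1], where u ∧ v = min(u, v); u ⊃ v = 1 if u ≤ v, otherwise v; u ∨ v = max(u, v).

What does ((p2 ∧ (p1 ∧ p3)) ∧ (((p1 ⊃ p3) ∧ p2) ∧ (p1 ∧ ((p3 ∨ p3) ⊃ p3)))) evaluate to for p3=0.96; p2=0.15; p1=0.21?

0.15

(p1 ∧ p3) = min(0.21, 0.96) = 0.21
(p2 ∧ (p1 ∧ p3)) = min(0.15, 0.21) = 0.15
(p1 ⊃ p3): 0.21 ≤ 0.96, so result = 1
((p1 ⊃ p3) ∧ p2) = min(1, 0.15) = 0.15
(p3 ∨ p3) = max(0.96, 0.96) = 0.96
((p3 ∨ p3) ⊃ p3): 0.96 ≤ 0.96, so result = 1
(p1 ∧ ((p3 ∨ p3) ⊃ p3)) = min(0.21, 1) = 0.21
(((p1 ⊃ p3) ∧ p2) ∧ (p1 ∧ ((p3 ∨ p3) ⊃ p3))) = min(0.15, 0.21) = 0.15
((p2 ∧ (p1 ∧ p3)) ∧ (((p1 ⊃ p3) ∧ p2) ∧ (p1 ∧ ((p3 ∨ p3) ⊃ p3)))) = min(0.15, 0.15) = 0.15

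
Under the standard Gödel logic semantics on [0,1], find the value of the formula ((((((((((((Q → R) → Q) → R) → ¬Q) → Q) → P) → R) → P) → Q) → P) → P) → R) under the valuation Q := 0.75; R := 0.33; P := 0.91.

0.33

(Q → R): 0.75 > 0.33, so result = 0.33
((Q → R) → Q): 0.33 ≤ 0.75, so result = 1
(((Q → R) → Q) → R): 1 > 0.33, so result = 0.33
¬Q: Gödel ¬ of 0.75 = 0 (operand ≠ 0)
((((Q → R) → Q) → R) → ¬Q): 0.33 > 0, so result = 0
(((((Q → R) → Q) → R) → ¬Q) → Q): 0 ≤ 0.75, so result = 1
((((((Q → R) → Q) → R) → ¬Q) → Q) → P): 1 > 0.91, so result = 0.91
(((((((Q → R) → Q) → R) → ¬Q) → Q) → P) → R): 0.91 > 0.33, so result = 0.33
((((((((Q → R) → Q) → R) → ¬Q) → Q) → P) → R) → P): 0.33 ≤ 0.91, so result = 1
(((((((((Q → R) → Q) → R) → ¬Q) → Q) → P) → R) → P) → Q): 1 > 0.75, so result = 0.75
((((((((((Q → R) → Q) → R) → ¬Q) → Q) → P) → R) → P) → Q) → P): 0.75 ≤ 0.91, so result = 1
(((((((((((Q → R) → Q) → R) → ¬Q) → Q) → P) → R) → P) → Q) → P) → P): 1 > 0.91, so result = 0.91
((((((((((((Q → R) → Q) → R) → ¬Q) → Q) → P) → R) → P) → Q) → P) → P) → R): 0.91 > 0.33, so result = 0.33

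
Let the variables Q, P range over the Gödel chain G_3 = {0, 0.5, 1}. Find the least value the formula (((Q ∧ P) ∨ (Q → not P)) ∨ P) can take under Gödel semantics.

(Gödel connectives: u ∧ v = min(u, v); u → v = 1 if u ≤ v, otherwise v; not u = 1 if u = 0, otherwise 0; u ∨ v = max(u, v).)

0.50

The minimum is attained at Q = 0.5, P = 0.5:
  (Q ∧ P) = min(0.5, 0.5) = 0.5
  not P: Gödel ¬ of 0.5 = 0 (operand ≠ 0)
  (Q → not P): 0.5 > 0, so result = 0
  ((Q ∧ P) ∨ (Q → not P)) = max(0.5, 0) = 0.5
  (((Q ∧ P) ∨ (Q → not P)) ∨ P) = max(0.5, 0.5) = 0.5
Checking all 9 assignments confirms none give a value below 0.50.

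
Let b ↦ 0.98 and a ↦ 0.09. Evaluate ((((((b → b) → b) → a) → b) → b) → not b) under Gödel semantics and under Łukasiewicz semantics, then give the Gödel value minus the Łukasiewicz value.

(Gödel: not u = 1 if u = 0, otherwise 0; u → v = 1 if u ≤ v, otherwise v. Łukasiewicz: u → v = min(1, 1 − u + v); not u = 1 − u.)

-0.04

Gödel evaluation:
  (b → b): 0.98 ≤ 0.98, so result = 1
  ((b → b) → b): 1 > 0.98, so result = 0.98
  (((b → b) → b) → a): 0.98 > 0.09, so result = 0.09
  ((((b → b) → b) → a) → b): 0.09 ≤ 0.98, so result = 1
  (((((b → b) → b) → a) → b) → b): 1 > 0.98, so result = 0.98
  not b: Gödel ¬ of 0.98 = 0 (operand ≠ 0)
  ((((((b → b) → b) → a) → b) → b) → not b): 0.98 > 0, so result = 0
  Gödel value = 0
Łukasiewicz evaluation:
  (b → b): min(1, 1 − 0.98 + 0.98) = 1
  ((b → b) → b): min(1, 1 − 1 + 0.98) = 0.98
  (((b → b) → b) → a): min(1, 1 − 0.98 + 0.09) = 0.11
  ((((b → b) → b) → a) → b): min(1, 1 − 0.11 + 0.98) = 1
  (((((b → b) → b) → a) → b) → b): min(1, 1 − 1 + 0.98) = 0.98
  not b: Łukasiewicz ¬ gives 1 − 0.98 = 0.02
  ((((((b → b) → b) → a) → b) → b) → not b): min(1, 1 − 0.98 + 0.02) = 0.04
  Łukasiewicz value = 0.04
Difference: 0 − 0.04 = -0.04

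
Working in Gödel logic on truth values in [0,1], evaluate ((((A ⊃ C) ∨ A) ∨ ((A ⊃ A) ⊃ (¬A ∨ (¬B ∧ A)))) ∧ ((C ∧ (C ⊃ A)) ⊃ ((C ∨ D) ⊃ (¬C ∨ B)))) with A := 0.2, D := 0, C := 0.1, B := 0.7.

0.20

(A ⊃ C): 0.2 > 0.1, so result = 0.1
((A ⊃ C) ∨ A) = max(0.1, 0.2) = 0.2
(A ⊃ A): 0.2 ≤ 0.2, so result = 1
¬A: Gödel ¬ of 0.2 = 0 (operand ≠ 0)
¬B: Gödel ¬ of 0.7 = 0 (operand ≠ 0)
(¬B ∧ A) = min(0, 0.2) = 0
(¬A ∨ (¬B ∧ A)) = max(0, 0) = 0
((A ⊃ A) ⊃ (¬A ∨ (¬B ∧ A))): 1 > 0, so result = 0
(((A ⊃ C) ∨ A) ∨ ((A ⊃ A) ⊃ (¬A ∨ (¬B ∧ A)))) = max(0.2, 0) = 0.2
(C ⊃ A): 0.1 ≤ 0.2, so result = 1
(C ∧ (C ⊃ A)) = min(0.1, 1) = 0.1
(C ∨ D) = max(0.1, 0) = 0.1
¬C: Gödel ¬ of 0.1 = 0 (operand ≠ 0)
(¬C ∨ B) = max(0, 0.7) = 0.7
((C ∨ D) ⊃ (¬C ∨ B)): 0.1 ≤ 0.7, so result = 1
((C ∧ (C ⊃ A)) ⊃ ((C ∨ D) ⊃ (¬C ∨ B))): 0.1 ≤ 1, so result = 1
((((A ⊃ C) ∨ A) ∨ ((A ⊃ A) ⊃ (¬A ∨ (¬B ∧ A)))) ∧ ((C ∧ (C ⊃ A)) ⊃ ((C ∨ D) ⊃ (¬C ∨ B)))) = min(0.2, 1) = 0.2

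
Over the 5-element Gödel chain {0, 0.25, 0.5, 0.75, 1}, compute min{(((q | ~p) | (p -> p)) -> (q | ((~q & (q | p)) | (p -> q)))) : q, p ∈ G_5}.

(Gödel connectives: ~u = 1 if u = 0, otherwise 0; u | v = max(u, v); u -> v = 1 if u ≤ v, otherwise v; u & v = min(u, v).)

The minimum is attained at q = 0, p = 0.25:
  ~p: Gödel ¬ of 0.25 = 0 (operand ≠ 0)
  (q | ~p) = max(0, 0) = 0
  (p -> p): 0.25 ≤ 0.25, so result = 1
  ((q | ~p) | (p -> p)) = max(0, 1) = 1
  ~q: Gödel ¬ of 0 = 1 (operand is 0)
  (q | p) = max(0, 0.25) = 0.25
  (~q & (q | p)) = min(1, 0.25) = 0.25
  (p -> q): 0.25 > 0, so result = 0
  ((~q & (q | p)) | (p -> q)) = max(0.25, 0) = 0.25
  (q | ((~q & (q | p)) | (p -> q))) = max(0, 0.25) = 0.25
  (((q | ~p) | (p -> p)) -> (q | ((~q & (q | p)) | (p -> q)))): 1 > 0.25, so result = 0.25
Checking all 25 assignments confirms none give a value below 0.25.

0.25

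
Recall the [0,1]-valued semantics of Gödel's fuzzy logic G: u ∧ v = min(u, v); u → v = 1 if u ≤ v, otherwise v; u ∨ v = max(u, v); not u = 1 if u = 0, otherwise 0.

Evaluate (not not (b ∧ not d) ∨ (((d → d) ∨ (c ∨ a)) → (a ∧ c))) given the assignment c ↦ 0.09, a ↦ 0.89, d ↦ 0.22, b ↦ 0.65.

0.09

not d: Gödel ¬ of 0.22 = 0 (operand ≠ 0)
(b ∧ not d) = min(0.65, 0) = 0
not (b ∧ not d): Gödel ¬ of 0 = 1 (operand is 0)
not not (b ∧ not d): Gödel ¬ of 1 = 0 (operand ≠ 0)
(d → d): 0.22 ≤ 0.22, so result = 1
(c ∨ a) = max(0.09, 0.89) = 0.89
((d → d) ∨ (c ∨ a)) = max(1, 0.89) = 1
(a ∧ c) = min(0.89, 0.09) = 0.09
(((d → d) ∨ (c ∨ a)) → (a ∧ c)): 1 > 0.09, so result = 0.09
(not not (b ∧ not d) ∨ (((d → d) ∨ (c ∨ a)) → (a ∧ c))) = max(0, 0.09) = 0.09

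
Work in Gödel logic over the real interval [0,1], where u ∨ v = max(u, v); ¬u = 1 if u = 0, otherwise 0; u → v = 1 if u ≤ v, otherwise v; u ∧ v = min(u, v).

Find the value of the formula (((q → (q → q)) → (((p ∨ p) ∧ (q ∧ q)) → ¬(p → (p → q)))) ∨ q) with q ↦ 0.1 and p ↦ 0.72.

0.10

(q → q): 0.1 ≤ 0.1, so result = 1
(q → (q → q)): 0.1 ≤ 1, so result = 1
(p ∨ p) = max(0.72, 0.72) = 0.72
(q ∧ q) = min(0.1, 0.1) = 0.1
((p ∨ p) ∧ (q ∧ q)) = min(0.72, 0.1) = 0.1
(p → q): 0.72 > 0.1, so result = 0.1
(p → (p → q)): 0.72 > 0.1, so result = 0.1
¬(p → (p → q)): Gödel ¬ of 0.1 = 0 (operand ≠ 0)
(((p ∨ p) ∧ (q ∧ q)) → ¬(p → (p → q))): 0.1 > 0, so result = 0
((q → (q → q)) → (((p ∨ p) ∧ (q ∧ q)) → ¬(p → (p → q)))): 1 > 0, so result = 0
(((q → (q → q)) → (((p ∨ p) ∧ (q ∧ q)) → ¬(p → (p → q)))) ∨ q) = max(0, 0.1) = 0.1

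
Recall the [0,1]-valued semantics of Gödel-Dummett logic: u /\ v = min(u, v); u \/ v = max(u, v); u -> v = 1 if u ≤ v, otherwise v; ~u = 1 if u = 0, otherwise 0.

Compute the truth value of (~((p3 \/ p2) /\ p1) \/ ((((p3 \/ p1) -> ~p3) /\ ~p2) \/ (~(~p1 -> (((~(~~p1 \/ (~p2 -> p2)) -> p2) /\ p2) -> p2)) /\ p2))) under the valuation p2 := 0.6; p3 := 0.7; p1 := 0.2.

0.00

(p3 \/ p2) = max(0.7, 0.6) = 0.7
((p3 \/ p2) /\ p1) = min(0.7, 0.2) = 0.2
~((p3 \/ p2) /\ p1): Gödel ¬ of 0.2 = 0 (operand ≠ 0)
(p3 \/ p1) = max(0.7, 0.2) = 0.7
~p3: Gödel ¬ of 0.7 = 0 (operand ≠ 0)
((p3 \/ p1) -> ~p3): 0.7 > 0, so result = 0
~p2: Gödel ¬ of 0.6 = 0 (operand ≠ 0)
(((p3 \/ p1) -> ~p3) /\ ~p2) = min(0, 0) = 0
~p1: Gödel ¬ of 0.2 = 0 (operand ≠ 0)
~p1: Gödel ¬ of 0.2 = 0 (operand ≠ 0)
~~p1: Gödel ¬ of 0 = 1 (operand is 0)
~p2: Gödel ¬ of 0.6 = 0 (operand ≠ 0)
(~p2 -> p2): 0 ≤ 0.6, so result = 1
(~~p1 \/ (~p2 -> p2)) = max(1, 1) = 1
~(~~p1 \/ (~p2 -> p2)): Gödel ¬ of 1 = 0 (operand ≠ 0)
(~(~~p1 \/ (~p2 -> p2)) -> p2): 0 ≤ 0.6, so result = 1
((~(~~p1 \/ (~p2 -> p2)) -> p2) /\ p2) = min(1, 0.6) = 0.6
(((~(~~p1 \/ (~p2 -> p2)) -> p2) /\ p2) -> p2): 0.6 ≤ 0.6, so result = 1
(~p1 -> (((~(~~p1 \/ (~p2 -> p2)) -> p2) /\ p2) -> p2)): 0 ≤ 1, so result = 1
~(~p1 -> (((~(~~p1 \/ (~p2 -> p2)) -> p2) /\ p2) -> p2)): Gödel ¬ of 1 = 0 (operand ≠ 0)
(~(~p1 -> (((~(~~p1 \/ (~p2 -> p2)) -> p2) /\ p2) -> p2)) /\ p2) = min(0, 0.6) = 0
((((p3 \/ p1) -> ~p3) /\ ~p2) \/ (~(~p1 -> (((~(~~p1 \/ (~p2 -> p2)) -> p2) /\ p2) -> p2)) /\ p2)) = max(0, 0) = 0
(~((p3 \/ p2) /\ p1) \/ ((((p3 \/ p1) -> ~p3) /\ ~p2) \/ (~(~p1 -> (((~(~~p1 \/ (~p2 -> p2)) -> p2) /\ p2) -> p2)) /\ p2))) = max(0, 0) = 0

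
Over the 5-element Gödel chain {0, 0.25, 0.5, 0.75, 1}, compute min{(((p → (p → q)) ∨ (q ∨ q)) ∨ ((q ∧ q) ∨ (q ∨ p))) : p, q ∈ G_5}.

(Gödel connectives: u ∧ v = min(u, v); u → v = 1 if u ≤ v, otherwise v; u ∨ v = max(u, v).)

0.25

The minimum is attained at p = 0.25, q = 0:
  (p → q): 0.25 > 0, so result = 0
  (p → (p → q)): 0.25 > 0, so result = 0
  (q ∨ q) = max(0, 0) = 0
  ((p → (p → q)) ∨ (q ∨ q)) = max(0, 0) = 0
  (q ∧ q) = min(0, 0) = 0
  (q ∨ p) = max(0, 0.25) = 0.25
  ((q ∧ q) ∨ (q ∨ p)) = max(0, 0.25) = 0.25
  (((p → (p → q)) ∨ (q ∨ q)) ∨ ((q ∧ q) ∨ (q ∨ p))) = max(0, 0.25) = 0.25
Checking all 25 assignments confirms none give a value below 0.25.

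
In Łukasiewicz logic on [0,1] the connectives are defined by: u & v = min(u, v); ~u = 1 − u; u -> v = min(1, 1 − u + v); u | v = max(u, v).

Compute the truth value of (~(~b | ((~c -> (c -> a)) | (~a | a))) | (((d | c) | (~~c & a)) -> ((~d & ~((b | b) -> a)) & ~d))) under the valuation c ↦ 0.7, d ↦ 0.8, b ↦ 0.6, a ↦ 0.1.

0.40

~b: Łukasiewicz ¬ gives 1 − 0.6 = 0.4
~c: Łukasiewicz ¬ gives 1 − 0.7 = 0.3
(c -> a): min(1, 1 − 0.7 + 0.1) = 0.4
(~c -> (c -> a)): min(1, 1 − 0.3 + 0.4) = 1
~a: Łukasiewicz ¬ gives 1 − 0.1 = 0.9
(~a | a) = max(0.9, 0.1) = 0.9
((~c -> (c -> a)) | (~a | a)) = max(1, 0.9) = 1
(~b | ((~c -> (c -> a)) | (~a | a))) = max(0.4, 1) = 1
~(~b | ((~c -> (c -> a)) | (~a | a))): Łukasiewicz ¬ gives 1 − 1 = 0
(d | c) = max(0.8, 0.7) = 0.8
~c: Łukasiewicz ¬ gives 1 − 0.7 = 0.3
~~c: Łukasiewicz ¬ gives 1 − 0.3 = 0.7
(~~c & a) = min(0.7, 0.1) = 0.1
((d | c) | (~~c & a)) = max(0.8, 0.1) = 0.8
~d: Łukasiewicz ¬ gives 1 − 0.8 = 0.2
(b | b) = max(0.6, 0.6) = 0.6
((b | b) -> a): min(1, 1 − 0.6 + 0.1) = 0.5
~((b | b) -> a): Łukasiewicz ¬ gives 1 − 0.5 = 0.5
(~d & ~((b | b) -> a)) = min(0.2, 0.5) = 0.2
~d: Łukasiewicz ¬ gives 1 − 0.8 = 0.2
((~d & ~((b | b) -> a)) & ~d) = min(0.2, 0.2) = 0.2
(((d | c) | (~~c & a)) -> ((~d & ~((b | b) -> a)) & ~d)): min(1, 1 − 0.8 + 0.2) = 0.4
(~(~b | ((~c -> (c -> a)) | (~a | a))) | (((d | c) | (~~c & a)) -> ((~d & ~((b | b) -> a)) & ~d))) = max(0, 0.4) = 0.4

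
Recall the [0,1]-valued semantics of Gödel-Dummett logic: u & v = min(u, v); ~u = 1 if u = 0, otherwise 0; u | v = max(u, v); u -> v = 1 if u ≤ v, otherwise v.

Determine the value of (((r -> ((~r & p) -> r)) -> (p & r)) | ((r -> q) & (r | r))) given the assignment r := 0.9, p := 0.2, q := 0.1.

0.20

~r: Gödel ¬ of 0.9 = 0 (operand ≠ 0)
(~r & p) = min(0, 0.2) = 0
((~r & p) -> r): 0 ≤ 0.9, so result = 1
(r -> ((~r & p) -> r)): 0.9 ≤ 1, so result = 1
(p & r) = min(0.2, 0.9) = 0.2
((r -> ((~r & p) -> r)) -> (p & r)): 1 > 0.2, so result = 0.2
(r -> q): 0.9 > 0.1, so result = 0.1
(r | r) = max(0.9, 0.9) = 0.9
((r -> q) & (r | r)) = min(0.1, 0.9) = 0.1
(((r -> ((~r & p) -> r)) -> (p & r)) | ((r -> q) & (r | r))) = max(0.2, 0.1) = 0.2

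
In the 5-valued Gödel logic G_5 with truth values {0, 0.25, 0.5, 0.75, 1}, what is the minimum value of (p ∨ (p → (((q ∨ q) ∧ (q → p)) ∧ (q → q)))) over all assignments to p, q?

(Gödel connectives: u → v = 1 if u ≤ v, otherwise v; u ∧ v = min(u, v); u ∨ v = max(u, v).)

0.25

The minimum is attained at p = 0.25, q = 0:
  (q ∨ q) = max(0, 0) = 0
  (q → p): 0 ≤ 0.25, so result = 1
  ((q ∨ q) ∧ (q → p)) = min(0, 1) = 0
  (q → q): 0 ≤ 0, so result = 1
  (((q ∨ q) ∧ (q → p)) ∧ (q → q)) = min(0, 1) = 0
  (p → (((q ∨ q) ∧ (q → p)) ∧ (q → q))): 0.25 > 0, so result = 0
  (p ∨ (p → (((q ∨ q) ∧ (q → p)) ∧ (q → q)))) = max(0.25, 0) = 0.25
Checking all 25 assignments confirms none give a value below 0.25.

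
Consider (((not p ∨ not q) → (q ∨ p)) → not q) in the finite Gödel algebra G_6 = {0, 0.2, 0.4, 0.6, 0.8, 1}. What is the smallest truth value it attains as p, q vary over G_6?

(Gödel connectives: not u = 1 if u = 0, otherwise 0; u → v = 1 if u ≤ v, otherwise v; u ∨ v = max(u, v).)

The minimum is attained at p = 0, q = 0.2:
  not p: Gödel ¬ of 0 = 1 (operand is 0)
  not q: Gödel ¬ of 0.2 = 0 (operand ≠ 0)
  (not p ∨ not q) = max(1, 0) = 1
  (q ∨ p) = max(0.2, 0) = 0.2
  ((not p ∨ not q) → (q ∨ p)): 1 > 0.2, so result = 0.2
  not q: Gödel ¬ of 0.2 = 0 (operand ≠ 0)
  (((not p ∨ not q) → (q ∨ p)) → not q): 0.2 > 0, so result = 0
Checking all 36 assignments confirms none give a value below 0.00.

0.00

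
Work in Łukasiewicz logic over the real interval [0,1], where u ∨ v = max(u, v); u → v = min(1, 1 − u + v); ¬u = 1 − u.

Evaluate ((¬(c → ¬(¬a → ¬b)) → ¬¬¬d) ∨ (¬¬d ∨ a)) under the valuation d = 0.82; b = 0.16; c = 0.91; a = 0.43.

¬a: Łukasiewicz ¬ gives 1 − 0.43 = 0.57
¬b: Łukasiewicz ¬ gives 1 − 0.16 = 0.84
(¬a → ¬b): min(1, 1 − 0.57 + 0.84) = 1
¬(¬a → ¬b): Łukasiewicz ¬ gives 1 − 1 = 0
(c → ¬(¬a → ¬b)): min(1, 1 − 0.91 + 0) = 0.09
¬(c → ¬(¬a → ¬b)): Łukasiewicz ¬ gives 1 − 0.09 = 0.91
¬d: Łukasiewicz ¬ gives 1 − 0.82 = 0.18
¬¬d: Łukasiewicz ¬ gives 1 − 0.18 = 0.82
¬¬¬d: Łukasiewicz ¬ gives 1 − 0.82 = 0.18
(¬(c → ¬(¬a → ¬b)) → ¬¬¬d): min(1, 1 − 0.91 + 0.18) = 0.27
¬d: Łukasiewicz ¬ gives 1 − 0.82 = 0.18
¬¬d: Łukasiewicz ¬ gives 1 − 0.18 = 0.82
(¬¬d ∨ a) = max(0.82, 0.43) = 0.82
((¬(c → ¬(¬a → ¬b)) → ¬¬¬d) ∨ (¬¬d ∨ a)) = max(0.27, 0.82) = 0.82

0.82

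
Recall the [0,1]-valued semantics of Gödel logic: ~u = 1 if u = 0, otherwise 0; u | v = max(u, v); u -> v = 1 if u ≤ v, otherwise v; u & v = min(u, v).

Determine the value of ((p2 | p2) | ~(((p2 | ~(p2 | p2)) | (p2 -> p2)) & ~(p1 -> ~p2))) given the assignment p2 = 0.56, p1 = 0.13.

0.56

(p2 | p2) = max(0.56, 0.56) = 0.56
(p2 | p2) = max(0.56, 0.56) = 0.56
~(p2 | p2): Gödel ¬ of 0.56 = 0 (operand ≠ 0)
(p2 | ~(p2 | p2)) = max(0.56, 0) = 0.56
(p2 -> p2): 0.56 ≤ 0.56, so result = 1
((p2 | ~(p2 | p2)) | (p2 -> p2)) = max(0.56, 1) = 1
~p2: Gödel ¬ of 0.56 = 0 (operand ≠ 0)
(p1 -> ~p2): 0.13 > 0, so result = 0
~(p1 -> ~p2): Gödel ¬ of 0 = 1 (operand is 0)
(((p2 | ~(p2 | p2)) | (p2 -> p2)) & ~(p1 -> ~p2)) = min(1, 1) = 1
~(((p2 | ~(p2 | p2)) | (p2 -> p2)) & ~(p1 -> ~p2)): Gödel ¬ of 1 = 0 (operand ≠ 0)
((p2 | p2) | ~(((p2 | ~(p2 | p2)) | (p2 -> p2)) & ~(p1 -> ~p2))) = max(0.56, 0) = 0.56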